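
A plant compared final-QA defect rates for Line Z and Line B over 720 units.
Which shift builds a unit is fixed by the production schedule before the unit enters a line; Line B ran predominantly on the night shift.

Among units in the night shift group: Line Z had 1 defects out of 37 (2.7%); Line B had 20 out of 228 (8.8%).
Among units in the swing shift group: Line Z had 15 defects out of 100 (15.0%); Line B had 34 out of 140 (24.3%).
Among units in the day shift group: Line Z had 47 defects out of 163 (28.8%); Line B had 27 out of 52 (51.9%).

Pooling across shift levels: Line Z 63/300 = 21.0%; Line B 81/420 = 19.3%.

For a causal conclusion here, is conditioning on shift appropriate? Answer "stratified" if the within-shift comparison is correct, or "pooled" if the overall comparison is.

stratified

Shift satisfies the back-door criterion: it is not a descendant of the line, and it blocks the spurious path from line to outcome. Adjusting for it (i.e., using the within-shift rates) gives the causal effect.
Within each level — night shift: 2.7% vs 8.8%; swing shift: 15.0% vs 24.3%; day shift: 28.8% vs 51.9% — Line Z is lower every time.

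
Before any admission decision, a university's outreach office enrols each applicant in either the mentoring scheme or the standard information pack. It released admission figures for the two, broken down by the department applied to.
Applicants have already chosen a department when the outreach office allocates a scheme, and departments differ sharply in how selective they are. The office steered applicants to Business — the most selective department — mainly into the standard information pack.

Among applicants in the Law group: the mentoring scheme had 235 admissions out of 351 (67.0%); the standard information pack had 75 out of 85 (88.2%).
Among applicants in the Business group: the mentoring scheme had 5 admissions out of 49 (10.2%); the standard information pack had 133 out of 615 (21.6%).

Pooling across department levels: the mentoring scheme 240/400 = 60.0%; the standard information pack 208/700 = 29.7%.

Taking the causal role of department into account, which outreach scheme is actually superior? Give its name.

the standard information pack

The stratified and pooled comparisons disagree (the standard information pack wins within each department; the mentoring scheme wins overall), so the answer turns on the causal role of department.
Department is set before the outreach scheme has any effect — it is not caused by the outreach scheme — and it independently drives the outcome. That makes it a confounder, so the causal comparison is within department levels.
Within each level — Law: 67.0% vs 88.2%; Business: 10.2% vs 21.6% — the standard information pack is higher every time.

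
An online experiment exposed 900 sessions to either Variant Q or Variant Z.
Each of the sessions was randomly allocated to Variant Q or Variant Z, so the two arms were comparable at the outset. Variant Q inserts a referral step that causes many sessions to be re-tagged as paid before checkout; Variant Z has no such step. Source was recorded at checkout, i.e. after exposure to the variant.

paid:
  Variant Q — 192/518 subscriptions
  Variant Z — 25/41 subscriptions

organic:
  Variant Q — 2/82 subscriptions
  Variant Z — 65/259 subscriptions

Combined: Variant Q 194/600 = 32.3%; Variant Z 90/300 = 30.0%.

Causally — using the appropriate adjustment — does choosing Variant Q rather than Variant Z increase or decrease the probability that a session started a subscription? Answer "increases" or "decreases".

Traffic source lies on the pathway variant → traffic source → outcome, so adjusting for it blocks the indirect effect. For the total causal effect of variant, use the unadjusted pooled rates.
Pooled: Variant Q 32.3% vs Variant Z 30.0%; Variant Q is higher overall.

increases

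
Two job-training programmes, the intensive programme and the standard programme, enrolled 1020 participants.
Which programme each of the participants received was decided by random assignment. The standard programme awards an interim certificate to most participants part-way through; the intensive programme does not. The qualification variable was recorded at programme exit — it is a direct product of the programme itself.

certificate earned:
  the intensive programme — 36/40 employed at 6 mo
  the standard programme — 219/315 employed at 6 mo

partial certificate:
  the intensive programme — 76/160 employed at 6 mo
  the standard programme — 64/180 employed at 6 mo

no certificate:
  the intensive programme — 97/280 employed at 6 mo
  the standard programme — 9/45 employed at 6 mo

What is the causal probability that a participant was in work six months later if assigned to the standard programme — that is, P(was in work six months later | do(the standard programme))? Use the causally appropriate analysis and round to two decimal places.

0.54

the intensive programme is higher inside every qualification attained during the programme stratum but the standard programme is higher in aggregate. Whether to stratify depends on how qualification attained during the programme relates to the programme.
Because the programme influences qualification attained during the programme, qualification attained during the programme is a post-treatment mediator, not a confounder. Stratifying on it would bias the estimate; the causal effect is the crude pooled difference.
So P(outcome | do(the standard programme)) is just the pooled rate for the standard programme: 292/540 = 0.541.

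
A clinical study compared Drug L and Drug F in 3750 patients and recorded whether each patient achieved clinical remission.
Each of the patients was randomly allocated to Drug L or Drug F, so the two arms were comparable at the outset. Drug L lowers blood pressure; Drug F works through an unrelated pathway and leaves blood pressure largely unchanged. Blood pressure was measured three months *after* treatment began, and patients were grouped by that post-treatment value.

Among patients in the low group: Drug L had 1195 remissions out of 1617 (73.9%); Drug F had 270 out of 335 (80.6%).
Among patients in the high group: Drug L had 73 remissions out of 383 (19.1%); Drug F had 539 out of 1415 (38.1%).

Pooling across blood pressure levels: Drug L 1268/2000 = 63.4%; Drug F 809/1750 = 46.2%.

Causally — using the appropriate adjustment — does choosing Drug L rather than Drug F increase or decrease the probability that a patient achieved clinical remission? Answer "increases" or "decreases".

The blood pressure-specific comparison favours Drug F throughout, but the pooled figures favour Drug L. The question is whether to condition on blood pressure.
Stratifying would compare drugs among patients the drugs themselves sorted into blood pressure groups — a form of selection on an intermediate. The unconditioned pooled rates give the total causal effect.
Pooled: Drug L 63.4% vs Drug F 46.2%; Drug L is higher overall.

increases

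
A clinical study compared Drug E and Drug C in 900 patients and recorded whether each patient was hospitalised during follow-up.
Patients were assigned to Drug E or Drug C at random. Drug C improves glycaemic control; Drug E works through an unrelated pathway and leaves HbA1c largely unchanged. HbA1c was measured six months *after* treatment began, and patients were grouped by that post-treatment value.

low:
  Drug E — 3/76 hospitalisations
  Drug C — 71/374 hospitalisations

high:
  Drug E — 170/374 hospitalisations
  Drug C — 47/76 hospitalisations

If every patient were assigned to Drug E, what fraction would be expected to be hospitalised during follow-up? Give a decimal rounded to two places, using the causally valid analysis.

0.38

HbA1c lies on the pathway drug → HbA1c → outcome, so adjusting for it blocks the indirect effect. For the total causal effect of drug, use the unadjusted pooled rates.
So P(outcome | do(Drug E)) is just the pooled rate for Drug E: 173/450 = 0.384.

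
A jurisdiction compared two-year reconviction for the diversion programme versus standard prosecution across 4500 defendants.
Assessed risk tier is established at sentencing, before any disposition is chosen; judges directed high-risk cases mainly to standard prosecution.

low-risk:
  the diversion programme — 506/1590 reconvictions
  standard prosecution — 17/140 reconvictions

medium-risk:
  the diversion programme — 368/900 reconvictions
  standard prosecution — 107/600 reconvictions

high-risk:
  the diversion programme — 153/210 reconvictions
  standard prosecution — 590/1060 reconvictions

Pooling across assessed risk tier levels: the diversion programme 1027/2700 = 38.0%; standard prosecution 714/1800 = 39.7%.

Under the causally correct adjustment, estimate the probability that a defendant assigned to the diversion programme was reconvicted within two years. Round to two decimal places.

0.46

Within every assessed risk tier level standard prosecution has the lower rate, yet pooled the diversion programme does — Simpson's reversal.
Here assessed risk tier is a common cause — it drives both which disposition a case falls under and the outcome. The crude comparison mixes populations; the stratum-specific rates are the causally relevant ones.
Standardising the diversion programme to the population assessed risk tier mix: 0.384·506/1590 + 0.333·368/900 + 0.282·153/210 = 0.464.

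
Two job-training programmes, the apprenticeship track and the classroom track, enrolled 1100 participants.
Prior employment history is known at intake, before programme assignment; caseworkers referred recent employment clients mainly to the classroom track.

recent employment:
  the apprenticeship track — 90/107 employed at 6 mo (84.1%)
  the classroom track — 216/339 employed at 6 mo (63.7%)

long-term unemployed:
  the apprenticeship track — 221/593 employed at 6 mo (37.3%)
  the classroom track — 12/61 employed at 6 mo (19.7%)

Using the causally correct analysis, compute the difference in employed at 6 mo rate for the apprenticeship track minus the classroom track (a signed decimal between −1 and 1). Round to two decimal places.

the apprenticeship track is higher inside every prior employment history stratum but the classroom track is higher in aggregate. Whether to stratify depends on how prior employment history relates to the programme.
The imbalance in prior employment history arose from how participants were allocated, not from anything the programme did; and prior employment history independently affects the outcome. The pooled gap is confounded — condition on prior employment history.
Adjusting over the population distribution of prior employment history: 0.405·(0.841−0.637) + 0.595·(0.373−0.197) = +0.187.

+0.19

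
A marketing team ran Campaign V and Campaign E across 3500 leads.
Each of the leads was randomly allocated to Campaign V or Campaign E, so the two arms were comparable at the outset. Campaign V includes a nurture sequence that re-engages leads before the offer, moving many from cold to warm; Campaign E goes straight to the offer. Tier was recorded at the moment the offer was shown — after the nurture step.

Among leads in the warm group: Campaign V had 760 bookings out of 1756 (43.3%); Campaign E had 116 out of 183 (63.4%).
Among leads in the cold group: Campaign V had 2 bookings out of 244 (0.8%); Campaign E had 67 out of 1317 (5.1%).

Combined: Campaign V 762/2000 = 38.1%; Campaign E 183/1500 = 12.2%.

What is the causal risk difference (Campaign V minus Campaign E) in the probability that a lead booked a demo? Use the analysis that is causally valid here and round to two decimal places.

+0.26

Campaign E is higher inside every engagement tier stratum but Campaign V is higher in aggregate. Whether to stratify depends on how engagement tier relates to the campaign.
Engagement tier is downstream of the campaign. One should not condition on a consequence of treatment, so the overall rates are the right comparison.
The causal difference is the pooled difference: 0.381 − 0.122 = +0.259.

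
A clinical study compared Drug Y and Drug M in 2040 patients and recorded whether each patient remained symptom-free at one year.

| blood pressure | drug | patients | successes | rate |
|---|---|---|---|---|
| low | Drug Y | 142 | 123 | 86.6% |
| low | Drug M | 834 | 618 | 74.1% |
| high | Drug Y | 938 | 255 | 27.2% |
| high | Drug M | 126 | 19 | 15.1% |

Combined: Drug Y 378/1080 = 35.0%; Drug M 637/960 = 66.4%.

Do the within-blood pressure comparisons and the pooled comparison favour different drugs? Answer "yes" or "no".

yes

Within each blood pressure level (low 86.6% vs 74.1%; high 27.2% vs 15.1%), Drug Y has the higher rate every time. Pooled: 35.0% vs 66.4% — Drug M has the higher rate overall. The two comparisons disagree.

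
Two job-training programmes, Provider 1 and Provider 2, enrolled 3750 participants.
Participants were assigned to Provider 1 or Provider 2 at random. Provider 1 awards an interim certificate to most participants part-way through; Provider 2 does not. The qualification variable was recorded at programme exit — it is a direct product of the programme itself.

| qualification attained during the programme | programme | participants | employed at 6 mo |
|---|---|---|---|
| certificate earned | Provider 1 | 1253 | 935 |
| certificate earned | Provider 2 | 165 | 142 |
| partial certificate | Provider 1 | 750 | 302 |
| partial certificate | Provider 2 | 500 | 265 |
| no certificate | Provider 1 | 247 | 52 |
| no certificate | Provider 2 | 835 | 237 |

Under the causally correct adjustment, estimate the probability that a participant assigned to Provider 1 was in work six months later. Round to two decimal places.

0.57

Provider 2 is higher inside every qualification attained during the programme stratum but Provider 1 is higher in aggregate. Whether to stratify depends on how qualification attained during the programme relates to the programme.
Qualification attained during the programme lies on the pathway programme → qualification attained during the programme → outcome, so adjusting for it blocks the indirect effect. For the total causal effect of programme, use the unadjusted pooled rates.
So P(outcome | do(Provider 1)) is just the pooled rate for Provider 1: 1289/2250 = 0.573.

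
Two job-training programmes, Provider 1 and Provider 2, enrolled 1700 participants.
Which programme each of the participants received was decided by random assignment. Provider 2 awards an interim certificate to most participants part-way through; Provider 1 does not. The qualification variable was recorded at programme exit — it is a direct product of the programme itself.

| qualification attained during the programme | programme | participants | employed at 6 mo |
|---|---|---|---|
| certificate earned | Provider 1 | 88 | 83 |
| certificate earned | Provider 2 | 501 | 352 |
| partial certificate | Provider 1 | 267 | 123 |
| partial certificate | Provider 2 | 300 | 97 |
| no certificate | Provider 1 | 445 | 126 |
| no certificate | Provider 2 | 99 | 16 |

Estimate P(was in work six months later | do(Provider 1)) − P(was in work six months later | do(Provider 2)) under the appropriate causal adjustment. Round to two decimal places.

Stratifying would compare programmes among participants the programmes themselves sorted into qualification attained during the programme groups — a form of selection on an intermediate. The unconditioned pooled rates give the total causal effect.
The causal difference is the pooled difference: 0.415 − 0.517 = -0.102.

-0.10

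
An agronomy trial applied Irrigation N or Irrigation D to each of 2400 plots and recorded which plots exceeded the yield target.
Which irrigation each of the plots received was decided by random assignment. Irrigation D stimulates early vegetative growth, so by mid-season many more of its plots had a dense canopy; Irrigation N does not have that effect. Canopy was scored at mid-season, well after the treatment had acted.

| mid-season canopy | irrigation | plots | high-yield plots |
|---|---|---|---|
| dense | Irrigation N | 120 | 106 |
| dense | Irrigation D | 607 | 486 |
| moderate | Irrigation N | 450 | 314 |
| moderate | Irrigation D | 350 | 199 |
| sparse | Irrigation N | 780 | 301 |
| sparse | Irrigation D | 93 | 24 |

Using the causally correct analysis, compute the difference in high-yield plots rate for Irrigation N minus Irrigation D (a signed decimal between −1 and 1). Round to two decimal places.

-0.14

Irrigation N is higher inside every mid-season canopy stratum but Irrigation D is higher in aggregate. Whether to stratify depends on how mid-season canopy relates to the irrigation.
Because the irrigation influences mid-season canopy, mid-season canopy is a post-treatment mediator, not a confounder. Stratifying on it would bias the estimate; the causal effect is the crude pooled difference.
The causal difference is the pooled difference: 0.534 − 0.675 = -0.141.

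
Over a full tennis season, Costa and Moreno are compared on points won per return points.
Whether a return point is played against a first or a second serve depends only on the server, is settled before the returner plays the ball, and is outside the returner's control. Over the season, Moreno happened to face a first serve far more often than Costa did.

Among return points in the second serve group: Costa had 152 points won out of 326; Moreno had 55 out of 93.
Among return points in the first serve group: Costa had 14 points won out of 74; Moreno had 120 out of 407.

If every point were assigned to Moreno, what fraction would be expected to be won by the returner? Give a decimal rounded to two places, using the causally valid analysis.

The serve type-specific comparison favours Moreno throughout, but the pooled figures favour Costa. The question is whether to condition on serve type.
The imbalance in serve type arose from how return points were allocated, not from anything the player did; and serve type independently affects the outcome. The pooled gap is confounded — condition on serve type.
Standardising Moreno to the population serve type mix: 0.466·55/93 + 0.534·120/407 = 0.433.

0.43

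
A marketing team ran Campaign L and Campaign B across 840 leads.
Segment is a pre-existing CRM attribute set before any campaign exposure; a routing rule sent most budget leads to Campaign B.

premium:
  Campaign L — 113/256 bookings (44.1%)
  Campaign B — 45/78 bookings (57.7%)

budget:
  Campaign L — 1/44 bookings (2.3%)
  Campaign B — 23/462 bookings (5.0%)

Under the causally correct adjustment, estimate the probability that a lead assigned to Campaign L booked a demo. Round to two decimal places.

The imbalance in customer segment arose from how leads were allocated, not from anything the campaign did; and customer segment independently affects the outcome. The pooled gap is confounded — condition on customer segment.
Standardising Campaign L to the population customer segment mix: 0.398·113/256 + 0.602·1/44 = 0.189.

0.19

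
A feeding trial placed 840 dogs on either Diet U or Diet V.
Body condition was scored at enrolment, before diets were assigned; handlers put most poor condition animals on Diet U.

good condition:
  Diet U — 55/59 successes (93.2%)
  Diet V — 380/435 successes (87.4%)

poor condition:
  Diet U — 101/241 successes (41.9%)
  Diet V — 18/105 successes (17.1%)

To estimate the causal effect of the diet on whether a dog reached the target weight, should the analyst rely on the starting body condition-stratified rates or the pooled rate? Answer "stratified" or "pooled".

stratified

Starting body condition is set before the diet has any effect — it is not caused by the diet — and it independently drives the outcome. That makes it a confounder, so the causal comparison is within starting body condition levels.
Within each level — good condition: 93.2% vs 87.4%; poor condition: 41.9% vs 17.1% — Diet U is higher every time.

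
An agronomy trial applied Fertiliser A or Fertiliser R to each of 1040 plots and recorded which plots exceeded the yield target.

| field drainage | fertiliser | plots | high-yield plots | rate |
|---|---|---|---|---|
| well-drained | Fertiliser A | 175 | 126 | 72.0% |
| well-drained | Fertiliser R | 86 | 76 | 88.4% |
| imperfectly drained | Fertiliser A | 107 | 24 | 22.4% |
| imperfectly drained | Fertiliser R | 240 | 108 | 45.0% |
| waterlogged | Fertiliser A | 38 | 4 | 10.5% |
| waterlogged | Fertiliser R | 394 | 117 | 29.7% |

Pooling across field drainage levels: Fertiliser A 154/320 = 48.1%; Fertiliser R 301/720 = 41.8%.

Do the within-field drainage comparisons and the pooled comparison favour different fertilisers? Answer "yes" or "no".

Within each field drainage level (well-drained 72.0% vs 88.4%; imperfectly drained 22.4% vs 45.0%; waterlogged 10.5% vs 29.7%), Fertiliser R has the higher rate every time. Pooled: 48.1% vs 41.8% — Fertiliser A has the higher rate overall. The two comparisons disagree.

yes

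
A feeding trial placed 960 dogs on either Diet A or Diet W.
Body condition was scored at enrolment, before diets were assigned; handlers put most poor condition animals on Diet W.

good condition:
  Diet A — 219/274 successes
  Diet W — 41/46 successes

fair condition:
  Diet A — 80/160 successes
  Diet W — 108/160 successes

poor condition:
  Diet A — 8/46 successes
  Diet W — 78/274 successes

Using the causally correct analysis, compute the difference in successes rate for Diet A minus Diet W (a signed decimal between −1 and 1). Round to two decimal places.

-0.13

Starting body condition satisfies the back-door criterion: it is not a descendant of the diet, and it blocks the spurious path from diet to outcome. Adjusting for it (i.e., using the within-starting body condition rates) gives the causal effect.
Adjusting over the population distribution of starting body condition: 0.333·(0.799−0.891) + 0.333·(0.500−0.675) + 0.333·(0.174−0.285) = -0.126.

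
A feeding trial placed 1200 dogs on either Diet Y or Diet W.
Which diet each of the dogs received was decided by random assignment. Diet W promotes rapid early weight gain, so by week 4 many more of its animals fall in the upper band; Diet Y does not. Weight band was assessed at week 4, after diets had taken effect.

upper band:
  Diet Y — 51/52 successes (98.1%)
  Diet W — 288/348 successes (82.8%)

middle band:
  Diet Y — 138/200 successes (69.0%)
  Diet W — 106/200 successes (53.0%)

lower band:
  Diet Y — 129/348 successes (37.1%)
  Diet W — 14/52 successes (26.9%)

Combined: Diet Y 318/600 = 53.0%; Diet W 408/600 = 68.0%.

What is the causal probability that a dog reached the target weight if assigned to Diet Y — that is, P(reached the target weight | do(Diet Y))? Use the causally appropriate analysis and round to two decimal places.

Week-4 weight band here is a post-treatment variable shaped by the diet; conditioning on it would introduce bias rather than remove it. The overall comparison is the causal one.
So P(outcome | do(Diet Y)) is just the pooled rate for Diet Y: 318/600 = 0.530.

0.53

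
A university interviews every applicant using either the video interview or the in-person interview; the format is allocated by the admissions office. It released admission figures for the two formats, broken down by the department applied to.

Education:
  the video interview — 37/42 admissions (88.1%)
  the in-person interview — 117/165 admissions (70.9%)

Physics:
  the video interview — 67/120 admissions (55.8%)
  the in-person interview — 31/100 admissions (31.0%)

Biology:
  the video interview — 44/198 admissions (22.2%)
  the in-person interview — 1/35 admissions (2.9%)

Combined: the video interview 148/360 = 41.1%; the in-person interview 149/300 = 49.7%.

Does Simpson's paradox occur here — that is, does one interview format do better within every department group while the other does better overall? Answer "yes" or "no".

Within each department level (Education 88.1% vs 70.9%; Physics 55.8% vs 31.0%; Biology 22.2% vs 2.9%), the video interview has the higher rate every time. Pooled: 41.1% vs 49.7% — the in-person interview has the higher rate overall. The two comparisons disagree.

yes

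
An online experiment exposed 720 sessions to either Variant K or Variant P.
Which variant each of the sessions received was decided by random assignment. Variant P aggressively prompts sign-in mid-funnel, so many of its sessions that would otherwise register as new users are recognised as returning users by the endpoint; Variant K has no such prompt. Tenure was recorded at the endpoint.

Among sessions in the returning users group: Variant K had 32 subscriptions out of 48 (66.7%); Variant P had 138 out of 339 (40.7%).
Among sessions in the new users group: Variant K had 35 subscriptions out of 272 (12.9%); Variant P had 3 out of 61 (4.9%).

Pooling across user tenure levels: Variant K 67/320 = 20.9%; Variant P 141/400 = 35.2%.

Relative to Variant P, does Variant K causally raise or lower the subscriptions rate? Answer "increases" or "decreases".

decreases

Within every user tenure level Variant K has the higher rate, yet pooled Variant P does — Simpson's reversal.
Because the variant influences user tenure, user tenure is a post-treatment mediator, not a confounder. Stratifying on it would bias the estimate; the causal effect is the crude pooled difference.
Pooled: Variant K 20.9% vs Variant P 35.2%; Variant P is higher overall.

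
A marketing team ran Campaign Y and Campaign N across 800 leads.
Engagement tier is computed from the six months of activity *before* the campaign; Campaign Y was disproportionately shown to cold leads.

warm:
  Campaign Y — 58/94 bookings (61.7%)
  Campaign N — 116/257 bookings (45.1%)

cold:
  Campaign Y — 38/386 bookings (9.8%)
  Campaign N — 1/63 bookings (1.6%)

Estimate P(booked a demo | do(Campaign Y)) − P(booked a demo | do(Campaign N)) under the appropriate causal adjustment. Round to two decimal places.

Engagement tier is set before the campaign has any effect — it is not caused by the campaign — and it independently drives the outcome. That makes it a confounder, so the causal comparison is within engagement tier levels.
Adjusting over the population distribution of engagement tier: 0.439·(0.617−0.451) + 0.561·(0.098−0.016) = +0.119.

+0.12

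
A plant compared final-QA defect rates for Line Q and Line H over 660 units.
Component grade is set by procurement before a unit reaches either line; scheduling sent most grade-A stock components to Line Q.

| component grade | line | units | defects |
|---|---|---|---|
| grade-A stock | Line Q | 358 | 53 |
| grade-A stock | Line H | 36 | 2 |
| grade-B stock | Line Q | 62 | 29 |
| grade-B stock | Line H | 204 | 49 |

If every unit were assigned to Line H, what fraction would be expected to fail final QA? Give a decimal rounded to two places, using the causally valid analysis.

0.13

Component grade differs across lines for reasons unrelated to any effect of the line itself, and it separately predicts the outcome — a classic confounder. We must compare within component grade levels.
Standardising Line H to the population component grade mix: 0.597·2/36 + 0.403·49/204 = 0.130.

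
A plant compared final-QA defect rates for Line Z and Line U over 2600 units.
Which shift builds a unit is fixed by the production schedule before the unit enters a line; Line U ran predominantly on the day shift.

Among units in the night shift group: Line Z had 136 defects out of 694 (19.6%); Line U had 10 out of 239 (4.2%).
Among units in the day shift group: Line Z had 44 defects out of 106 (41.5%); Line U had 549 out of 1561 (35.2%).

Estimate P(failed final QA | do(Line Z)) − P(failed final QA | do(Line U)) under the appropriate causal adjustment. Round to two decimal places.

+0.10

Shift is set before the line has any effect — it is not caused by the line — and it independently drives the outcome. That makes it a confounder, so the causal comparison is within shift levels.
Adjusting over the population distribution of shift: 0.359·(0.196−0.042) + 0.641·(0.415−0.352) = +0.096.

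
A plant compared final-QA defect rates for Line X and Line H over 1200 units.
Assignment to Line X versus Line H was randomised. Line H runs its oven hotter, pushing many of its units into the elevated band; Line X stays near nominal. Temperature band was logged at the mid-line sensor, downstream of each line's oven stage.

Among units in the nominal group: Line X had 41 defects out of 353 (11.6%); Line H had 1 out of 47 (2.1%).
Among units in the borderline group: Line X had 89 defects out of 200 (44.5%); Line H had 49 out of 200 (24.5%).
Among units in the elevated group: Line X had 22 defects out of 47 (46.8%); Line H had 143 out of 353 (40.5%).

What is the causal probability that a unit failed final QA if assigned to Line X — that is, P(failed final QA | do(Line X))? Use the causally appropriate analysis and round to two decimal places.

0.25

The distribution of in-process temperature band is itself part of what the line does — it is an intermediate outcome. Holding it fixed would remove that part of the effect; the total effect is the pooled difference.
So P(outcome | do(Line X)) is just the pooled rate for Line X: 152/600 = 0.253.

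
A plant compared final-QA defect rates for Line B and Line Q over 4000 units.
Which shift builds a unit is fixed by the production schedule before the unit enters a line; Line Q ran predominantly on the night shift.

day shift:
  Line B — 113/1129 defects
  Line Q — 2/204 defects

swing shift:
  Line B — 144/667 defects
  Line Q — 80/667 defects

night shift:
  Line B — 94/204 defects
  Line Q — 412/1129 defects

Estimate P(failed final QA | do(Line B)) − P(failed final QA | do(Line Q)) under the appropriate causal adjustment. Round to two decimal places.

+0.09

Shift is set before the line has any effect — it is not caused by the line — and it independently drives the outcome. That makes it a confounder, so the causal comparison is within shift levels.
Adjusting over the population distribution of shift: 0.333·(0.100−0.010) + 0.334·(0.216−0.120) + 0.333·(0.461−0.365) = +0.094.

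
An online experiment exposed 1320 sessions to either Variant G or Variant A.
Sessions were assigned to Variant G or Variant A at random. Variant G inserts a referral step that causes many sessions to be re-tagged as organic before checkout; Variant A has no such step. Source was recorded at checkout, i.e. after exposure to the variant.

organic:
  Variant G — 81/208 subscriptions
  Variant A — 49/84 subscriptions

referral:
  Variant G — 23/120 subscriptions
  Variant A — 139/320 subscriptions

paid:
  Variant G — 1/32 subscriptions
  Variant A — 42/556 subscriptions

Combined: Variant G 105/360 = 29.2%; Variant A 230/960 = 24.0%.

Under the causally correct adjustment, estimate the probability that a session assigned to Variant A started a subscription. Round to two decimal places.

0.24

Within every traffic source level Variant A has the higher rate, yet pooled Variant G does — Simpson's reversal.
Stratifying would compare variants among sessions the variants themselves sorted into traffic source groups — a form of selection on an intermediate. The unconditioned pooled rates give the total causal effect.
So P(outcome | do(Variant A)) is just the pooled rate for Variant A: 230/960 = 0.240.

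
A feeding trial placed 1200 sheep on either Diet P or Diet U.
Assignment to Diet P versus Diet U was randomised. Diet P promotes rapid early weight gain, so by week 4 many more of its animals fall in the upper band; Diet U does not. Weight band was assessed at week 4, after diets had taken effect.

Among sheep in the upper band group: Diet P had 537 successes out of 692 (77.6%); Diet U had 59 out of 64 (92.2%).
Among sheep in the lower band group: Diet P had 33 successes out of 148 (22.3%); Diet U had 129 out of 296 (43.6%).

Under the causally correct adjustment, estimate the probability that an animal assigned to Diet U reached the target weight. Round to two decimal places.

0.52

Week-4 weight band is downstream of the diet. One should not condition on a consequence of treatment, so the overall rates are the right comparison.
So P(outcome | do(Diet U)) is just the pooled rate for Diet U: 188/360 = 0.522.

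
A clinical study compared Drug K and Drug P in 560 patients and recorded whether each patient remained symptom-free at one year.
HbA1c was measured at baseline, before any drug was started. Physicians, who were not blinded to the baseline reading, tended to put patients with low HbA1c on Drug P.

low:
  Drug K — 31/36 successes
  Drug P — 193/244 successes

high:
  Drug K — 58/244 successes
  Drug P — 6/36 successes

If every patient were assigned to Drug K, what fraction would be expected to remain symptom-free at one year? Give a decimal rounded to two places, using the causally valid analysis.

HbA1c differs across drugs for reasons unrelated to any effect of the drug itself, and it separately predicts the outcome — a classic confounder. We must compare within HbA1c levels.
Standardising Drug K to the population HbA1c mix: 0.500·31/36 + 0.500·58/244 = 0.549.

0.55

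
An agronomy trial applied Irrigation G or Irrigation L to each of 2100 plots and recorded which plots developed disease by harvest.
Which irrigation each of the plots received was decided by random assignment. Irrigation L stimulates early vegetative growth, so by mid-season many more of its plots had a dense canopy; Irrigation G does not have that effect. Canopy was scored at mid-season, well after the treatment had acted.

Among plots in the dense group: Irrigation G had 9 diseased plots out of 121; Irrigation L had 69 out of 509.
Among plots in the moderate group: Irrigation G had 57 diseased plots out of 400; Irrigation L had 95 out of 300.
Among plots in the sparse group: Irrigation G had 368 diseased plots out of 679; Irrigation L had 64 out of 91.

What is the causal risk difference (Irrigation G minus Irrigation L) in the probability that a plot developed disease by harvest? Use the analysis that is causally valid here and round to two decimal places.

+0.11

Mid-season canopy is downstream of the irrigation. One should not condition on a consequence of treatment, so the overall rates are the right comparison.
The causal difference is the pooled difference: 0.362 − 0.253 = +0.108.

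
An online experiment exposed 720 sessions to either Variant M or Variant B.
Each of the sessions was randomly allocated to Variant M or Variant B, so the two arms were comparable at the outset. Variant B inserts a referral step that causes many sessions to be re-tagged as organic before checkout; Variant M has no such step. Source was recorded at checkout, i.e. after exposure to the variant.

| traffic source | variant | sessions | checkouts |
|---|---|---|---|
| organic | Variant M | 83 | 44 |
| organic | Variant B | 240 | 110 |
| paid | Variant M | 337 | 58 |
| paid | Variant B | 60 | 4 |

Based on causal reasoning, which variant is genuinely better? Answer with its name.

Variant B

The stratified and pooled comparisons disagree (Variant M wins within each traffic source; Variant B wins overall), so the answer turns on the causal role of traffic source.
The distribution of traffic source is itself part of what the variant does — it is an intermediate outcome. Holding it fixed would remove that part of the effect; the total effect is the pooled difference.
Pooled: Variant M 24.3% vs Variant B 38.0%; Variant B is higher overall.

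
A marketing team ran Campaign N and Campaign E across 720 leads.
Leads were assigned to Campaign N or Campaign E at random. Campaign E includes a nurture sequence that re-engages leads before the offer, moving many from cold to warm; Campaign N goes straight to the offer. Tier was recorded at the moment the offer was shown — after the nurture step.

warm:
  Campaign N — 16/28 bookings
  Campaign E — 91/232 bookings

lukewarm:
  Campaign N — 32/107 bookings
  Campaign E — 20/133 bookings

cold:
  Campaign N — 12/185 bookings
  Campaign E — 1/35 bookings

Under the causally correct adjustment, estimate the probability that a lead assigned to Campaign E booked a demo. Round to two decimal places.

0.28

The stratified and pooled comparisons disagree (Campaign N wins within each engagement tier; Campaign E wins overall), so the answer turns on the causal role of engagement tier.
The distribution of engagement tier is itself part of what the campaign does — it is an intermediate outcome. Holding it fixed would remove that part of the effect; the total effect is the pooled difference.
So P(outcome | do(Campaign E)) is just the pooled rate for Campaign E: 112/400 = 0.280.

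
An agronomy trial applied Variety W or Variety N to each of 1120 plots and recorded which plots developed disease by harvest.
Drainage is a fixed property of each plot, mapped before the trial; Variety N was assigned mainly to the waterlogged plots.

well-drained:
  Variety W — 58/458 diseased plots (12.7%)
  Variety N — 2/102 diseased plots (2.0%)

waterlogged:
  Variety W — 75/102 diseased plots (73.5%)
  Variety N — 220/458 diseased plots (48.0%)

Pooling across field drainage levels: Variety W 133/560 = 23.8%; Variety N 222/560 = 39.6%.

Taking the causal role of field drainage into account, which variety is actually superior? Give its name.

Field drainage differs across varietys for reasons unrelated to any effect of the variety itself, and it separately predicts the outcome — a classic confounder. We must compare within field drainage levels.
Within each level — well-drained: 12.7% vs 2.0%; waterlogged: 73.5% vs 48.0% — Variety N is lower every time.

Variety N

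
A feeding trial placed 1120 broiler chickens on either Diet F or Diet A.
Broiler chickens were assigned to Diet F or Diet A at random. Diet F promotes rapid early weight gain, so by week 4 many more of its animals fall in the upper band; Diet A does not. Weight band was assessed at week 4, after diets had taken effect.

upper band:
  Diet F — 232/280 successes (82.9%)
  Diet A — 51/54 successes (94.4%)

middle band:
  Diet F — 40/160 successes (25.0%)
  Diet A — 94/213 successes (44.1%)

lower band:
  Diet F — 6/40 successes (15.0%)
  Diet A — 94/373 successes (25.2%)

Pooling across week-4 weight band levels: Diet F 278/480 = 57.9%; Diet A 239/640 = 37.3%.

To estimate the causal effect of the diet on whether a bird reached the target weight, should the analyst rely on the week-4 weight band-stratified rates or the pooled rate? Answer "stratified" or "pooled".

The week-4 weight band-specific comparison favours Diet A throughout, but the pooled figures favour Diet F. The question is whether to condition on week-4 weight band.
Because the diet influences week-4 weight band, week-4 weight band is a post-treatment mediator, not a confounder. Stratifying on it would bias the estimate; the causal effect is the crude pooled difference.
Pooled: Diet F 57.9% vs Diet A 37.3%; Diet F is higher overall.

pooled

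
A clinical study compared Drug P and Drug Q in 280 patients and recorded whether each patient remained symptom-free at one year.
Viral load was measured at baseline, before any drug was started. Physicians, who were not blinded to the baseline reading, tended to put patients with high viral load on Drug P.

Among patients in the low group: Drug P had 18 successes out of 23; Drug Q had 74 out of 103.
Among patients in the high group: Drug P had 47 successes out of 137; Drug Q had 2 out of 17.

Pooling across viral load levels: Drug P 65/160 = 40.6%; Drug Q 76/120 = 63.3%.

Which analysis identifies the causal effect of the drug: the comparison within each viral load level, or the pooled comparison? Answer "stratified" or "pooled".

stratified

Within every viral load level Drug P has the higher rate, yet pooled Drug Q does — Simpson's reversal.
Viral load is set before the drug has any effect — it is not caused by the drug — and it independently drives the outcome. That makes it a confounder, so the causal comparison is within viral load levels.
Within each level — low: 78.3% vs 71.8%; high: 34.3% vs 11.8% — Drug P is higher every time.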